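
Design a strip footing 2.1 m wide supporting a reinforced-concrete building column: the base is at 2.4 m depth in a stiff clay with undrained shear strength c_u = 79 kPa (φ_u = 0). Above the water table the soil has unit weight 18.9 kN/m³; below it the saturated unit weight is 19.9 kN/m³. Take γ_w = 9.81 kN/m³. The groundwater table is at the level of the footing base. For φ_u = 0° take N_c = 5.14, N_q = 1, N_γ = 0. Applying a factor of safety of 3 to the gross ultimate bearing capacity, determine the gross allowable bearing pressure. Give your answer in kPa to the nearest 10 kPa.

q_all ≈ 150 kPa

Overburden at base level: q = 18.9 × 2.4 = 45.36 kPa.
Cohesion term c·N_c = 79 × 5.14 = 406.06 kPa; surcharge term q·N_q = 45.36 × 1 = 45.36 kPa.
q_ult = 406.06 + 45.36 = 451.42 kPa.
q_all = q_ult / FS = 451.42 / 3 = 150.47 kPa.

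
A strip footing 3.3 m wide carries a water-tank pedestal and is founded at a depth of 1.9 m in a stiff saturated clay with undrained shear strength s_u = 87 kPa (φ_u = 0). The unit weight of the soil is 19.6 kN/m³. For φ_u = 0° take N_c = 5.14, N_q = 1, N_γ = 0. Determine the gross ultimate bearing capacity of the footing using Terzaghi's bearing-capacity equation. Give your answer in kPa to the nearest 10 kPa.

Effective surcharge at the founding depth q = γ·D_f = 19.6 × 1.9 = 37.24 kPa.
q_ult = c·N_c + q·N_q
     = 87 × 5.14 + 37.24 × 1
     = 447.18 + 37.24 = 484.42 kPa.

q_ult ≈ 480 kPa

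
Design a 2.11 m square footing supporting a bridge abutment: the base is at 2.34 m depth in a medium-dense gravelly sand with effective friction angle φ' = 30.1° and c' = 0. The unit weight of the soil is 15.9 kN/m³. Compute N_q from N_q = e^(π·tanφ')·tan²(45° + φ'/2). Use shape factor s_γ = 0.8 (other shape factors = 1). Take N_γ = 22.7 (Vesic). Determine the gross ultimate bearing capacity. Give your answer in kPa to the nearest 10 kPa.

tan30.1° = 0.5797, so N_q = e^(π×0.5797)·tan²(60.05°) = 6.179 × 3.012 = 18.61.
Overburden at base level: q = 15.9 × 2.34 = 37.206 kPa.
Surcharge term q·N_q = 37.206 × 18.611 = 692.45 kPa; self-weight term 0.5·γ·B·N_γ·s_γ = 0.5 × 15.9 × 2.11 × 22.7 × 0.8 = 304.62 kPa.
q_ult = 692.45 + 304.62 = 997.07 kPa.

q_ult ≈ 1000 kPa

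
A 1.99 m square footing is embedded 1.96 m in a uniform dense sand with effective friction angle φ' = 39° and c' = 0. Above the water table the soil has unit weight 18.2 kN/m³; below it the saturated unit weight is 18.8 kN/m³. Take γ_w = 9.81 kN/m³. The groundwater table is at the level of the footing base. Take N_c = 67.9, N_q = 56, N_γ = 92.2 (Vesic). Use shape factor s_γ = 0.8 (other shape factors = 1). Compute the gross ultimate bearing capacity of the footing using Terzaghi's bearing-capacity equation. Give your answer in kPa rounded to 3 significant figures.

q_ult ≈ 2660 kPa

q = γ·D_f = 18.2 × 1.96 = 35.672 kPa.
For the ½γBN_γ term take γ' = 18.8 − 9.81 = 8.99 kN/m³ (soil below base is submerged).
q·N_q = 35.672 × 56 = 1997.6 kPa
0.5·γ·B·N_γ·s_γ = 0.5 × 8.99 × 1.99 × 92.2 × 0.8 = 659.79 kPa
q_ult = 1997.6 + 659.79 = 2657.4 kPa.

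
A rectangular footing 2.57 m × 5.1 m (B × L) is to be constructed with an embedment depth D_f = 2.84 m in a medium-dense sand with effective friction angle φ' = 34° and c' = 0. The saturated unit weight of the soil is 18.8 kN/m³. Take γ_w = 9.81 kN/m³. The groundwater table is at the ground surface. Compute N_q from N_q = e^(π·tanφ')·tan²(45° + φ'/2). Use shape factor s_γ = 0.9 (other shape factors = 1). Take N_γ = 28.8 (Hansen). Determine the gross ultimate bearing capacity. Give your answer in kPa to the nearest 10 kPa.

q_ult ≈ 1050 kPa

tan34° = 0.6745, so N_q = e^(π×0.6745)·tan²(62°) = 8.323 × 3.537 = 29.44.
Water table at ground surface, so effective unit weight γ' = 18.8 − 9.81 = 8.99 kN/m³ is used throughout; overburden q = 8.99 × 2.84 = 25.532 kPa; the same γ' applies in the ½γBN_γ term.
Surcharge term q·N_q = 25.532 × 29.44 = 751.65 kPa; self-weight term 0.5·γ·B·N_γ·s_γ = 0.5 × 8.99 × 2.57 × 28.8 × 0.9 = 299.43 kPa.
q_ult = 751.65 + 299.43 = 1051.1 kPa.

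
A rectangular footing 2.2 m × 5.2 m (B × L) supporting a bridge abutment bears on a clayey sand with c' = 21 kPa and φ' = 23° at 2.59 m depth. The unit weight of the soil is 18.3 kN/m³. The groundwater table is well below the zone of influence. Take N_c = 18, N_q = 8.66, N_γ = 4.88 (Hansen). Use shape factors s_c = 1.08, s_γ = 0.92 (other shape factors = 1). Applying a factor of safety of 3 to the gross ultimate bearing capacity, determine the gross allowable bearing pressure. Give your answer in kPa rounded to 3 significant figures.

q = γ·D_f = 18.3 × 2.59 = 47.397 kPa.
c·N_c·s_c = 21 × 18 × 1.08 = 408.24 kPa
q·N_q = 47.397 × 8.66 = 410.46 kPa
0.5·γ·B·N_γ·s_γ = 0.5 × 18.3 × 2.2 × 4.88 × 0.92 = 90.376 kPa
q_ult = 408.24 + 410.46 + 90.376 = 909.07 kPa.
q_all = q_ult / FS = 909.07 / 3 = 303.02 kPa.

q_all ≈ 303 kPa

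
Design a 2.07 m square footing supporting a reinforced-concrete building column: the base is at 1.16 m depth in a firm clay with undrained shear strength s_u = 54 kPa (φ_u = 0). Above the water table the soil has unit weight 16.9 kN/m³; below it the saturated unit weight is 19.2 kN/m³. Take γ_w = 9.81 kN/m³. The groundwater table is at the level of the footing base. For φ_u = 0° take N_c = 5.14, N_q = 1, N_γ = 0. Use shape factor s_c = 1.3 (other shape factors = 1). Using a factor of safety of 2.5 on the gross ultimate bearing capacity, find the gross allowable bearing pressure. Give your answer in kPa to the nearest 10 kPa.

Overburden at base level: q = 16.9 × 1.16 = 19.604 kPa.
Cohesion term c·N_c·s_c = 54 × 5.14 × 1.3 = 360.83 kPa; surcharge term q·N_q = 19.604 × 1 = 19.604 kPa.
q_ult = 360.83 + 19.604 = 380.43 kPa.
q_all = 380.43 / 2.5 = 152.17 kPa.

q_all ≈ 150 kPa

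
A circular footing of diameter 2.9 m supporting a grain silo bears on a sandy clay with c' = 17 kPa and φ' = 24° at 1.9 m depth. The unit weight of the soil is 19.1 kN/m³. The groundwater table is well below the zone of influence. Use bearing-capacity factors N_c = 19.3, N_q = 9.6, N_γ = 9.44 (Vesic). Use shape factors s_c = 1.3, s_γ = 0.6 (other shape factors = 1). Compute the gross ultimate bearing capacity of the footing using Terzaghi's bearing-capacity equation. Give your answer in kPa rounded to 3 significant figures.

q_ult ≈ 932 kPa

q = γ·D_f = 19.1 × 1.9 = 36.29 kPa.
c·N_c·s_c = 17 × 19.3 × 1.3 = 426.53 kPa
q·N_q = 36.29 × 9.6 = 348.38 kPa
0.5·γ·B·N_γ·s_γ = 0.5 × 19.1 × 2.9 × 9.44 × 0.6 = 156.86 kPa
q_ult = 426.53 + 348.38 + 156.86 = 931.78 kPa.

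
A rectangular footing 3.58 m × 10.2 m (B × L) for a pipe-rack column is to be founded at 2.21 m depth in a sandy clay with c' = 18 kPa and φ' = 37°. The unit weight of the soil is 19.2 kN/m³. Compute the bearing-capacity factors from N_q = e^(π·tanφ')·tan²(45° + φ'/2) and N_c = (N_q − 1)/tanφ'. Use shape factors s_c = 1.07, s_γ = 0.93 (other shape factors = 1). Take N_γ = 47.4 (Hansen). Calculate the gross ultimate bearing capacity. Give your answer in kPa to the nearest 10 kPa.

q_ult ≈ 4410 kPa

tan37° = 0.7536, so N_q = e^(π×0.7536)·tan²(63.5°) = 10.669 × 4.023 = 42.92.
N_c = (42.92 − 1)/tan37° = 55.63.
Overburden at base level: q = 19.2 × 2.21 = 42.432 kPa.
Cohesion term c·N_c·s_c = 18 × 55.63 × 1.07 = 1071.4 kPa; surcharge term q·N_q = 42.432 × 42.92 = 1821.2 kPa; self-weight term 0.5·γ·B·N_γ·s_γ = 0.5 × 19.2 × 3.58 × 47.4 × 0.93 = 1515 kPa.
q_ult = 1071.4 + 1821.2 + 1515 = 4407.6 kPa.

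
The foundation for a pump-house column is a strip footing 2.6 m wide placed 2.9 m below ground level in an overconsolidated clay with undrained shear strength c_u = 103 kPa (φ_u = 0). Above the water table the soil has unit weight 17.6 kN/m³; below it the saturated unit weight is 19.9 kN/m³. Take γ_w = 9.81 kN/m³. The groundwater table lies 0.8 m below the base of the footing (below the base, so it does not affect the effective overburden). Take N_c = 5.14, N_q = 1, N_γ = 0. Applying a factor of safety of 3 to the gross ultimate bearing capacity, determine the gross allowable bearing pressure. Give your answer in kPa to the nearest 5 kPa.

q_all ≈ 195 kPa

Overburden at base level: q = 17.6 × 2.9 = 51.04 kPa.
Cohesion term c·N_c = 103 × 5.14 = 529.42 kPa; surcharge term q·N_q = 51.04 × 1 = 51.04 kPa.
q_ult = 529.42 + 51.04 = 580.46 kPa.
q_all = q_ult / FS = 580.46 / 3 = 193.49 kPa.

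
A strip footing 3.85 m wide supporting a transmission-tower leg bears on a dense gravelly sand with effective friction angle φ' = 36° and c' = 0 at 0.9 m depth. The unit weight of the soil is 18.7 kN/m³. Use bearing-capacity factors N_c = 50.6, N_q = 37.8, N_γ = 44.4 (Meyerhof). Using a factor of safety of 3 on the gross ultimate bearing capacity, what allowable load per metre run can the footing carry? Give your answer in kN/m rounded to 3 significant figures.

≈ 2870 kN/m

q = γ·D_f = 18.7 × 0.9 = 16.83 kPa.
q·N_q = 16.83 × 37.8 = 636.17 kPa
0.5·γ·B·N_γ = 0.5 × 18.7 × 3.85 × 44.4 = 1598.3 kPa
q_ult = 636.17 + 1598.3 = 2234.5 kPa.
Gross allowable pressure q_all = 2234.5 / 3 = 744.82 kPa.
Allowable wall load = q_all × B = 744.82 × 3.85 = 2867.6 kN per metre run.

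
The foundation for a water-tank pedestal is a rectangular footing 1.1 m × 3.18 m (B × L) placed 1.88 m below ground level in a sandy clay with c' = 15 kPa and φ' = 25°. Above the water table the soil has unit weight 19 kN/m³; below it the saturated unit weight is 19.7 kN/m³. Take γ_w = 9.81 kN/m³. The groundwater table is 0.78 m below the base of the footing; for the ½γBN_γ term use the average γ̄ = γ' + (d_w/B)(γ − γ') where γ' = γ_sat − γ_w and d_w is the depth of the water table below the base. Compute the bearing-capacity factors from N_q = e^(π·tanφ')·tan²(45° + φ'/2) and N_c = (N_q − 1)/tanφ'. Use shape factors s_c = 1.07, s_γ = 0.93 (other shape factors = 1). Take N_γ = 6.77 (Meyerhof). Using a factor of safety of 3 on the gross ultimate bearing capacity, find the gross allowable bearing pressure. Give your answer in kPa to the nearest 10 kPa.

N_q = e^(π·tan25°)·tan²(57.5°) = 10.66; N_c = (N_q − 1)/tanφ' = 20.72.
q = γ·D_f = 19 × 1.88 = 35.72 kPa.
γ' = 9.89 kN/m³; averaging over the depth B below the base, γ̄ = γ' + (d_w/B)(γ − γ') = 16.35 kN/m³.
c·N_c·s_c = 15 × 20.721 × 1.07 = 332.56 kPa
q·N_q = 35.72 × 10.662 = 380.85 kPa
0.5·γ·B·N_γ·s_γ = 0.5 × 16.35 × 1.1 × 6.77 × 0.93 = 56.617 kPa
q_ult = 332.56 + 380.85 + 56.617 = 770.03 kPa.
q_all = 770.03 / 3 = 256.68 kPa.

q_all ≈ 260 kPa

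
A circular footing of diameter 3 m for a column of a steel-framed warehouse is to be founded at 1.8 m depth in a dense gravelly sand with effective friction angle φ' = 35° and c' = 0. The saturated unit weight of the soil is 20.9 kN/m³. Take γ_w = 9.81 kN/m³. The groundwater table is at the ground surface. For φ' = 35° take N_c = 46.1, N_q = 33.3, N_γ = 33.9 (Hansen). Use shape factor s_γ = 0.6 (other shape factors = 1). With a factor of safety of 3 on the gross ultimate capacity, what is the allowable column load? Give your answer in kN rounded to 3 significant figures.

γ' = 20.9 − 9.81 = 11.09 kN/m³ (submerged throughout). q = 11.09 × 1.8 = 19.962 kPa; the same γ' applies in the ½γBN_γ term.
q·N_q = 19.962 × 33.3 = 664.73 kPa
0.5·γ·B·N_γ·s_γ = 0.5 × 11.09 × 3 × 33.9 × 0.6 = 338.36 kPa
q_ult = 664.73 + 338.36 = 1003.1 kPa.
Gross allowable pressure q_all = 1003.1 / 3 = 334.36 kPa.
Footing area = 7.0686 m², so allowable column load = 334.36 × 7.0686 = 2363.5 kN.

P_all ≈ 2360 kN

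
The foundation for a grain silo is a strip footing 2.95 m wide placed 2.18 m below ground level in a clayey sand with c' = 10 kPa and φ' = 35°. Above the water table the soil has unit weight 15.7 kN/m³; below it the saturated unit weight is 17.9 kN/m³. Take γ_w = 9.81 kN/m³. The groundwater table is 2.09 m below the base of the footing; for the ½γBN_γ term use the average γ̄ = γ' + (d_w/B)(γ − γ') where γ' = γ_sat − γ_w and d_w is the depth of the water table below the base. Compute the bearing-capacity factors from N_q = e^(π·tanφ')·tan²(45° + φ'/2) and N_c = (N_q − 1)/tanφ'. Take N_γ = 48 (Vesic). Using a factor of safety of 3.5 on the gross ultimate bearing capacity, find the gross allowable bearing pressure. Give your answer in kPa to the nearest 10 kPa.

q_all ≈ 730 kPa

N_q = e^(π·tan35°)·tan²(62.5°) = 33.3; N_c = (N_q − 1)/tanφ' = 46.12.
Overburden at base level: q = 15.7 × 2.18 = 34.226 kPa.
The water table is 2.09 m below the base (< B = 2.95 m), so the ½γBN_γ term uses γ̄ = γ' + (d_w/B)(γ − γ') = 8.09 + (2.09/2.95)(15.7 − 8.09) = 13.481 kN/m³.
Cohesion term c·N_c = 10 × 46.124 = 461.24 kPa; surcharge term q·N_q = 34.226 × 33.296 = 1139.6 kPa; self-weight term 0.5·γ·B·N_γ = 0.5 × 13.481 × 2.95 × 48 = 954.49 kPa.
q_ult = 461.24 + 1139.6 + 954.49 = 2555.3 kPa.
q_all = 2555.3 / 3.5 = 730.09 kPa.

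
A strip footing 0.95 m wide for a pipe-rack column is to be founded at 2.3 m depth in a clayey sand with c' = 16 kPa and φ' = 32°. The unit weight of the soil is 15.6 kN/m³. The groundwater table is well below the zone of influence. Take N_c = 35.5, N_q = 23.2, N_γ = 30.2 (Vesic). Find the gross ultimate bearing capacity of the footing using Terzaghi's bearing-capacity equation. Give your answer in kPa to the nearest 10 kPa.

Overburden at base level: q = 15.6 × 2.3 = 35.88 kPa.
Cohesion term c·N_c = 16 × 35.5 = 568 kPa; surcharge term q·N_q = 35.88 × 23.2 = 832.42 kPa; self-weight term 0.5·γ·B·N_γ = 0.5 × 15.6 × 0.95 × 30.2 = 223.78 kPa.
q_ult = 568 + 832.42 + 223.78 = 1624.2 kPa.

q_ult ≈ 1620 kPa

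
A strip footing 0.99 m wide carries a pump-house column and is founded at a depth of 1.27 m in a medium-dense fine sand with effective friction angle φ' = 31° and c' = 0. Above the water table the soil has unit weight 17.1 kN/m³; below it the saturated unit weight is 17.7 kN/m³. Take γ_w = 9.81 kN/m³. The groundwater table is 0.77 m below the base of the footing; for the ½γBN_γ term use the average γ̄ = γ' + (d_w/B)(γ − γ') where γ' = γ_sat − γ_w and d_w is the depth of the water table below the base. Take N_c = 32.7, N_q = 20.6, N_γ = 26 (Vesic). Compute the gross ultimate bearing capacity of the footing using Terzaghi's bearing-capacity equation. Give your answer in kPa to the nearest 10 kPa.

Overburden at base level: q = 17.1 × 1.27 = 21.717 kPa.
The water table is 0.77 m below the base (< B = 0.99 m), so the ½γBN_γ term uses γ̄ = γ' + (d_w/B)(γ − γ') = 7.89 + (0.77/0.99)(17.1 − 7.89) = 15.053 kN/m³.
Surcharge term q·N_q = 21.717 × 20.6 = 447.37 kPa; self-weight term 0.5·γ·B·N_γ = 0.5 × 15.053 × 0.99 × 26 = 193.74 kPa.
q_ult = 447.37 + 193.74 = 641.11 kPa.

q_ult ≈ 640 kPa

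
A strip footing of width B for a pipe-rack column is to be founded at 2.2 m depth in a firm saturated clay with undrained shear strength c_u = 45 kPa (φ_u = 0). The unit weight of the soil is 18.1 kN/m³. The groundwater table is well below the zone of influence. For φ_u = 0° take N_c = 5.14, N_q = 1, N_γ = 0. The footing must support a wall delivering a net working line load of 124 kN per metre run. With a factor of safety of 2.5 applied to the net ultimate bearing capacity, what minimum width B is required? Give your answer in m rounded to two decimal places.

q = γ·D_f = 18.1 × 2.2 = 39.82 kPa.
c·N_c = 45 × 5.14 = 231.3 kPa
q·N_q = 39.82 × 1 = 39.82 kPa
q_ult = 231.3 + 39.82 = 271.12 kPa.
For φ = 0 the ½γBN_γ term vanishes, so q_ult is independent of B. q_net = 271.12 − 39.82 = 231.3 kPa; q_all(net) = 231.3/2.5 = 92.52 kPa.
Required width B = w / q_all(net) = 124 / 92.52 = 1.34 m.

B = 1.34 m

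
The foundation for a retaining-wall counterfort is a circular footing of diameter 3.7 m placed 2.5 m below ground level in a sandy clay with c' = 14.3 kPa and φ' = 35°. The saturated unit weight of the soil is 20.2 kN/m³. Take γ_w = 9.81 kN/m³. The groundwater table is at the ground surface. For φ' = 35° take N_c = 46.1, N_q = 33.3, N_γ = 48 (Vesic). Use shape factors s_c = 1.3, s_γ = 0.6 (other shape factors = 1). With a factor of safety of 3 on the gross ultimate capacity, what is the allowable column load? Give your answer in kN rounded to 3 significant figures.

P_all ≈ 8160 kN

Water table at ground surface, so effective unit weight γ' = 20.2 − 9.81 = 10.39 kN/m³ is used throughout; overburden q = 10.39 × 2.5 = 25.975 kPa; the same γ' applies in the ½γBN_γ term.
Cohesion term c·N_c·s_c = 14.3 × 46.1 × 1.3 = 857 kPa; surcharge term q·N_q = 25.975 × 33.3 = 864.97 kPa; self-weight term 0.5·γ·B·N_γ·s_γ = 0.5 × 10.39 × 3.7 × 48 × 0.6 = 553.58 kPa.
q_ult = 857 + 864.97 + 553.58 = 2275.5 kPa.
Gross allowable pressure q_all = 2275.5 / 3 = 758.52 kPa.
Footing area = 10.7521 m², so allowable column load = 758.52 × 10.7521 = 8155.6 kN.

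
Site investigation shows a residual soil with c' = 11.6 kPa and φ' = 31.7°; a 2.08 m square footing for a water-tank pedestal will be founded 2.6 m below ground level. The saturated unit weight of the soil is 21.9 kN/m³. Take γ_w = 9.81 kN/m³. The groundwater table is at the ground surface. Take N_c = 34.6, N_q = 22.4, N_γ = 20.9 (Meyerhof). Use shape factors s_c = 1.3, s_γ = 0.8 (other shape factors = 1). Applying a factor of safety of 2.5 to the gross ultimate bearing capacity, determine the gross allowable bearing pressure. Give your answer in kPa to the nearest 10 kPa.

q_all ≈ 570 kPa

With the water table at the surface the whole profile is submerged: γ' = 21.9 − 9.81 = 12.09 kN/m³, so q = γ'·D_f = 31.434 kPa; the same γ' applies in the ½γBN_γ term.
q_ult = c·N_c·s_c + q·N_q + 0.5·γ·B·N_γ·s_γ
     = 11.6 × 34.6 × 1.3 + 31.434 × 22.4 + 0.5 × 12.09 × 2.08 × 20.9 × 0.8
     = 521.77 + 704.12 + 210.23 = 1436.1 kPa.
q_all = q_ult / FS = 1436.1 / 2.5 = 574.45 kPa.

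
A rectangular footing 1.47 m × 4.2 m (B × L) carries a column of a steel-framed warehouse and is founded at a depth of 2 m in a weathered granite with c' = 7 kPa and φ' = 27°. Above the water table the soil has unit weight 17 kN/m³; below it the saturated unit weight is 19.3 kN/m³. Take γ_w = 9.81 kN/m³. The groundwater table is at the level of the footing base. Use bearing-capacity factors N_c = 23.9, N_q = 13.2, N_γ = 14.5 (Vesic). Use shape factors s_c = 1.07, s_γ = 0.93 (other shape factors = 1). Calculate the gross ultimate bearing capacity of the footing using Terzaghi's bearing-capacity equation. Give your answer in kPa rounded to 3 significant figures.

q_ult ≈ 722 kPa

Overburden at base level: q = 17 × 2 = 34 kPa.
Below the base the soil is submerged, so the ½γBN_γ term uses γ' = 19.3 − 9.81 = 9.49 kN/m³.
Cohesion term c·N_c·s_c = 7 × 23.9 × 1.07 = 179.01 kPa; surcharge term q·N_q = 34 × 13.2 = 448.8 kPa; self-weight term 0.5·γ·B·N_γ·s_γ = 0.5 × 9.49 × 1.47 × 14.5 × 0.93 = 94.06 kPa.
q_ult = 179.01 + 448.8 + 94.06 = 721.87 kPa.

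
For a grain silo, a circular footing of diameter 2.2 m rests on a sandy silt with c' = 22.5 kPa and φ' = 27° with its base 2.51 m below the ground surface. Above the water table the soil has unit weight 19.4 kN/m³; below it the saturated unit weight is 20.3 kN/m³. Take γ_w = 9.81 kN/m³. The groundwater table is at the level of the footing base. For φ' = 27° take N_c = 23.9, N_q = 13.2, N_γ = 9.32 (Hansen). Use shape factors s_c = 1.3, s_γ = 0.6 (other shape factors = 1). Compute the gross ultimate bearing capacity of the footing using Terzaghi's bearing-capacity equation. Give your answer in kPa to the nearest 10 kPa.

q = γ·D_f = 19.4 × 2.51 = 48.694 kPa.
For the ½γBN_γ term take γ' = 20.3 − 9.81 = 10.49 kN/m³ (soil below base is submerged).
c·N_c·s_c = 22.5 × 23.9 × 1.3 = 699.08 kPa
q·N_q = 48.694 × 13.2 = 642.76 kPa
0.5·γ·B·N_γ·s_γ = 0.5 × 10.49 × 2.2 × 9.32 × 0.6 = 64.526 kPa
q_ult = 699.08 + 642.76 + 64.526 = 1406.4 kPa.

q_ult ≈ 1410 kPa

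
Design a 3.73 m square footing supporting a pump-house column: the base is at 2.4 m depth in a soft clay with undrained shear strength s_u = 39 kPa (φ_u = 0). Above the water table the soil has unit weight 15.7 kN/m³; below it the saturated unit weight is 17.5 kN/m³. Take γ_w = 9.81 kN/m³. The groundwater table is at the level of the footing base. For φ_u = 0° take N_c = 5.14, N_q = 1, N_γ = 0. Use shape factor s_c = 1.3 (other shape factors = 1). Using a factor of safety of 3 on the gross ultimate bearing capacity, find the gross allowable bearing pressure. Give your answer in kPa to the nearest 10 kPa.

q_all ≈ 100 kPa

q = γ·D_f = 15.7 × 2.4 = 37.68 kPa.
c·N_c·s_c = 39 × 5.14 × 1.3 = 260.6 kPa
q·N_q = 37.68 × 1 = 37.68 kPa
q_ult = 260.6 + 37.68 = 298.28 kPa.
q_all = 298.28 / 3 = 99.426 kPa.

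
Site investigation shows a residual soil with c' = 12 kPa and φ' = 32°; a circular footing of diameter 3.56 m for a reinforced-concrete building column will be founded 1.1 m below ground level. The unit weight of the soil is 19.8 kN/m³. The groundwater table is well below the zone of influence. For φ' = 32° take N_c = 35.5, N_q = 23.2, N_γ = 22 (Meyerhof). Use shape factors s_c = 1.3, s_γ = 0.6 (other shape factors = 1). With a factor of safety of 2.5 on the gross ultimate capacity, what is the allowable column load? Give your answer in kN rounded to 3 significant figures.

q = γ·D_f = 19.8 × 1.1 = 21.78 kPa.
c·N_c·s_c = 12 × 35.5 × 1.3 = 553.8 kPa
q·N_q = 21.78 × 23.2 = 505.3 kPa
0.5·γ·B·N_γ·s_γ = 0.5 × 19.8 × 3.56 × 22 × 0.6 = 465.22 kPa
q_ult = 553.8 + 505.3 + 465.22 = 1524.3 kPa.
Gross allowable pressure q_all = 1524.3 / 2.5 = 609.73 kPa.
Footing area = 9.9538 m², so allowable column load = 609.73 × 9.9538 = 6069.1 kN.

P_all ≈ 6070 kN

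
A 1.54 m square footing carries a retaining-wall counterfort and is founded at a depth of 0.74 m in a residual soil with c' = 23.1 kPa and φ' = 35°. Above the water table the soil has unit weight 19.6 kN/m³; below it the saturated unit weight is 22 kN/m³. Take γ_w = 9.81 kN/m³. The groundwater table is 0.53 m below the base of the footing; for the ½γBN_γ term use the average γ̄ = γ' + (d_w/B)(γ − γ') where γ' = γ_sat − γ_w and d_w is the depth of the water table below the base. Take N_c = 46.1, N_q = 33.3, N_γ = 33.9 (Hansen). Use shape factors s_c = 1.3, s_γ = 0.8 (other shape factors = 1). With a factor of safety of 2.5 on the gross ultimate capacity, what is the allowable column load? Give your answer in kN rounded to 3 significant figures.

q = γ·D_f = 19.6 × 0.74 = 14.504 kPa.
γ' = 12.19 kN/m³; averaging over the depth B below the base, γ̄ = γ' + (d_w/B)(γ − γ') = 14.74 kN/m³.
c·N_c·s_c = 23.1 × 46.1 × 1.3 = 1384.4 kPa
q·N_q = 14.504 × 33.3 = 482.98 kPa
0.5·γ·B·N_γ·s_γ = 0.5 × 14.74 × 1.54 × 33.9 × 0.8 = 307.81 kPa
q_ult = 1384.4 + 482.98 + 307.81 = 2175.2 kPa.
Gross allowable pressure q_all = 2175.2 / 2.5 = 870.07 kPa.
Footing area = 2.3716 m², so allowable column load = 870.07 × 2.3716 = 2063.5 kN.

P_all ≈ 2060 kN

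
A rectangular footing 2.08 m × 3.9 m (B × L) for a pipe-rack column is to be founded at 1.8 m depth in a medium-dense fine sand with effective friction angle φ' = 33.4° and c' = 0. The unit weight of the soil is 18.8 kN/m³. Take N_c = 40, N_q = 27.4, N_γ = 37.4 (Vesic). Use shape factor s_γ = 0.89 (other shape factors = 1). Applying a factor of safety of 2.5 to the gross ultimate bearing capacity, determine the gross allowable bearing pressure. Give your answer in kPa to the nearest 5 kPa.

q_all ≈ 630 kPa

Effective surcharge at the founding depth q = γ·D_f = 18.8 × 1.8 = 33.84 kPa.
q_ult = q·N_q + 0.5·γ·B·N_γ·s_γ
     = 33.84 × 27.4 + 0.5 × 18.8 × 2.08 × 37.4 × 0.89
     = 927.22 + 650.81 = 1578 kPa.
q_all = q_ult / FS = 1578 / 2.5 = 631.21 kPa.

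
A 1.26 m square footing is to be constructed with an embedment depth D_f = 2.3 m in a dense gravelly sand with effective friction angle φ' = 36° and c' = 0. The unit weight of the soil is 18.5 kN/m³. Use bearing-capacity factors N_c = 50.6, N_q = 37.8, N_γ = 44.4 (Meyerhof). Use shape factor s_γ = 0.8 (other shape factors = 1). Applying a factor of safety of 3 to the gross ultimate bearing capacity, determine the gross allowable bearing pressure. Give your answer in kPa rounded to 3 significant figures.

q_all ≈ 674 kPa

Effective surcharge at the founding depth q = γ·D_f = 18.5 × 2.3 = 42.55 kPa.
q_ult = q·N_q + 0.5·γ·B·N_γ·s_γ
     = 42.55 × 37.8 + 0.5 × 18.5 × 1.26 × 44.4 × 0.8
     = 1608.4 + 413.99 = 2022.4 kPa.
q_all = q_ult / FS = 2022.4 / 3 = 674.13 kPa.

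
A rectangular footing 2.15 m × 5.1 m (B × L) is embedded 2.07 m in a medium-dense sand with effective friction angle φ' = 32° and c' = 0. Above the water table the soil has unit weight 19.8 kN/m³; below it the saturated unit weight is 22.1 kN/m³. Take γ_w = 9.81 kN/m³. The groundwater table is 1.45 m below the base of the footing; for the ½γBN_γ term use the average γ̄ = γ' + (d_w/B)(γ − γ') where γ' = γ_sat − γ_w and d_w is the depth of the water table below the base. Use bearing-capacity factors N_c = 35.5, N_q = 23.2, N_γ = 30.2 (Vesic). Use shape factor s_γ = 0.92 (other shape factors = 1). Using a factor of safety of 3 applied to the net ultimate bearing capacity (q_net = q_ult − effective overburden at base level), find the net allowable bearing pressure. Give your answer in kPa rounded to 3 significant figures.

q_all(net) ≈ 476 kPa

Overburden at base level: q = 19.8 × 2.07 = 40.986 kPa.
The water table is 1.45 m below the base (< B = 2.15 m), so the ½γBN_γ term uses γ̄ = γ' + (d_w/B)(γ − γ') = 12.29 + (1.45/2.15)(19.8 − 12.29) = 17.355 kN/m³.
Surcharge term q·N_q = 40.986 × 23.2 = 950.88 kPa; self-weight term 0.5·γ·B·N_γ·s_γ = 0.5 × 17.355 × 2.15 × 30.2 × 0.92 = 518.35 kPa.
q_ult = 950.88 + 518.35 = 1469.2 kPa.
Net ultimate: q_net = 1469.2 − 40.986 = 1428.2 kPa.
q_all(net) = 1428.2 / 3 = 476.08 kPa.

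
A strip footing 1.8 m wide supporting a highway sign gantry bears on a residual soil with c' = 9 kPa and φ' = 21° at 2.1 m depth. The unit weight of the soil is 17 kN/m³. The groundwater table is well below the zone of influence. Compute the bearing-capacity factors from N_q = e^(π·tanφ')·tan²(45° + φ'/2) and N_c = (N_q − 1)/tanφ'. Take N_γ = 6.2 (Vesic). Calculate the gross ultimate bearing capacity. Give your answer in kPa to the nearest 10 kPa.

q_ult ≈ 490 kPa

tan21° = 0.3839, so N_q = e^(π×0.3839)·tan²(55.5°) = 3.34 × 2.117 = 7.07.
N_c = (7.07 − 1)/tan21° = 15.81.
Effective surcharge at the founding depth q = γ·D_f = 17 × 2.1 = 35.7 kPa.
q_ult = c·N_c + q·N_q + 0.5·γ·B·N_γ
     = 9 × 15.815 + 35.7 × 7.0708 + 0.5 × 17 × 1.8 × 6.2
     = 142.33 + 252.43 + 94.86 = 489.62 kPa.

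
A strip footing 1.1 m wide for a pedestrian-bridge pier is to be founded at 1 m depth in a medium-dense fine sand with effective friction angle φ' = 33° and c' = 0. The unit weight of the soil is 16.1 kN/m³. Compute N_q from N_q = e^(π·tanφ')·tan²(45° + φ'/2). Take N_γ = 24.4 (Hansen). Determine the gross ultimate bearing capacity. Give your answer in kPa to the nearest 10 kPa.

tan33° = 0.6494, so N_q = e^(π×0.6494)·tan²(61.5°) = 7.692 × 3.392 = 26.09.
q = γ·D_f = 16.1 × 1 = 16.1 kPa.
q·N_q = 16.1 × 26.092 = 420.08 kPa
0.5·γ·B·N_γ = 0.5 × 16.1 × 1.1 × 24.4 = 216.06 kPa
q_ult = 420.08 + 216.06 = 636.14 kPa.

q_ult ≈ 640 kPa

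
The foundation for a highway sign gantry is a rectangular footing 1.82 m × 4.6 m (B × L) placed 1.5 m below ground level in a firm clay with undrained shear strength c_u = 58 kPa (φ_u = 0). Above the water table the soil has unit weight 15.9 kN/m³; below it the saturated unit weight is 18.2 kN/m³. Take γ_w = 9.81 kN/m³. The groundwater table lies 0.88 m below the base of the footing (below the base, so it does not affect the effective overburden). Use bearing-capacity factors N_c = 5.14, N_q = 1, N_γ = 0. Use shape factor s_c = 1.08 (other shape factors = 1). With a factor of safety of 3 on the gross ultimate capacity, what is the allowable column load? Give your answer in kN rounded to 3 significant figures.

P_all ≈ 965 kN

Overburden at base level: q = 15.9 × 1.5 = 23.85 kPa.
Cohesion term c·N_c·s_c = 58 × 5.14 × 1.08 = 321.97 kPa; surcharge term q·N_q = 23.85 × 1 = 23.85 kPa.
q_ult = 321.97 + 23.85 = 345.82 kPa.
Gross allowable pressure q_all = 345.82 / 3 = 115.27 kPa.
Footing area = 8.372 m², so allowable column load = 115.27 × 8.372 = 965.07 kN.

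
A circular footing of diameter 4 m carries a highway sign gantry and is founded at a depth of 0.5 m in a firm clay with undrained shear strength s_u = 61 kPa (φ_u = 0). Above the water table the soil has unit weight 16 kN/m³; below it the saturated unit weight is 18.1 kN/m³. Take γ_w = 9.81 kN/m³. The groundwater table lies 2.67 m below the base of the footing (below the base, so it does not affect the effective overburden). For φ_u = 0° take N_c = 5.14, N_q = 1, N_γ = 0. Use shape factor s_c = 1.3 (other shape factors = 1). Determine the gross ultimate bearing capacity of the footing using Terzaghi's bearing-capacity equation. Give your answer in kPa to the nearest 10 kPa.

q = γ·D_f = 16 × 0.5 = 8 kPa.
c·N_c·s_c = 61 × 5.14 × 1.3 = 407.6 kPa
q·N_q = 8 × 1 = 8 kPa
q_ult = 407.6 + 8 = 415.6 kPa.

q_ult ≈ 420 kPa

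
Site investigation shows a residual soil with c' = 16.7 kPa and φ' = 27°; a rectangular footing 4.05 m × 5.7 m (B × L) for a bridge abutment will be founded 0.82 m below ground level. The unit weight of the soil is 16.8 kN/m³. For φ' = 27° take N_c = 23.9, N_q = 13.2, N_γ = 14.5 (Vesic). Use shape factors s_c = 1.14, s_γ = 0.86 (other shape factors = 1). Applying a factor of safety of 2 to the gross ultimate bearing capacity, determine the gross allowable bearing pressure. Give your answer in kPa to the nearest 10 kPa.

q = γ·D_f = 16.8 × 0.82 = 13.776 kPa.
c·N_c·s_c = 16.7 × 23.9 × 1.14 = 455.01 kPa
q·N_q = 13.776 × 13.2 = 181.84 kPa
0.5·γ·B·N_γ·s_γ = 0.5 × 16.8 × 4.05 × 14.5 × 0.86 = 424.23 kPa
q_ult = 455.01 + 181.84 + 424.23 = 1061.1 kPa.
q_all = q_ult / FS = 1061.1 / 2 = 530.54 kPa.

q_all ≈ 530 kPa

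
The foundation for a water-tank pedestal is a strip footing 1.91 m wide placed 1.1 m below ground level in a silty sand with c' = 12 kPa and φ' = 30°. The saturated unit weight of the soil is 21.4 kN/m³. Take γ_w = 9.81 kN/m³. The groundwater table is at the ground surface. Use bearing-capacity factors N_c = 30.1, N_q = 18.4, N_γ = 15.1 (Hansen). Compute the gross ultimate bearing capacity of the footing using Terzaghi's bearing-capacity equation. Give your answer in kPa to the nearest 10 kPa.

q_ult ≈ 760 kPa

Water table at ground surface, so effective unit weight γ' = 21.4 − 9.81 = 11.59 kN/m³ is used throughout; overburden q = 11.59 × 1.1 = 12.749 kPa; the same γ' applies in the ½γBN_γ term.
Cohesion term c·N_c = 12 × 30.1 = 361.2 kPa; surcharge term q·N_q = 12.749 × 18.4 = 234.58 kPa; self-weight term 0.5·γ·B·N_γ = 0.5 × 11.59 × 1.91 × 15.1 = 167.13 kPa.
q_ult = 361.2 + 234.58 + 167.13 = 762.92 kPa.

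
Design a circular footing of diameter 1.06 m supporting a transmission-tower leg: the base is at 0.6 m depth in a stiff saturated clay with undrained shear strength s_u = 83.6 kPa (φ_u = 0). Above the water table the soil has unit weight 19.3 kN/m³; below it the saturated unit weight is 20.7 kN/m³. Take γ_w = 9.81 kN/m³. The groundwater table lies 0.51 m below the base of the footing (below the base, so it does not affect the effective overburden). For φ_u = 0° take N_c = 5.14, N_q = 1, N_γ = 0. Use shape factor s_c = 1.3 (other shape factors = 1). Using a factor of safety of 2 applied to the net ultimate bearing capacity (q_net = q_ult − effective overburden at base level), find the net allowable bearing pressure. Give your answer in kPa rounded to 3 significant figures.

q_all(net) ≈ 279 kPa

q = γ·D_f = 19.3 × 0.6 = 11.58 kPa.
c·N_c·s_c = 83.6 × 5.14 × 1.3 = 558.62 kPa
q·N_q = 11.58 × 1 = 11.58 kPa
q_ult = 558.62 + 11.58 = 570.2 kPa.
Net ultimate: q_net = 570.2 − 11.58 = 558.62 kPa.
q_all(net) = 558.62 / 2 = 279.31 kPa.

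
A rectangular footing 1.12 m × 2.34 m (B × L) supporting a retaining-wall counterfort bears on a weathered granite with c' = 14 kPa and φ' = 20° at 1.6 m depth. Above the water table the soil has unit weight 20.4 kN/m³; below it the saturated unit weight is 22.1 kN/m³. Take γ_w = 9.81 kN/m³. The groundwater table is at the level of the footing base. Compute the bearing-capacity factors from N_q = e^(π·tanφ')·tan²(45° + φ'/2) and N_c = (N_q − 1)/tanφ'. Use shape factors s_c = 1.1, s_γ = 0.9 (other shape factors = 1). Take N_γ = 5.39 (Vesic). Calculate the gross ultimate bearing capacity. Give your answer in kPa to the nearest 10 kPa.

q_ult ≈ 470 kPa

tan20° = 0.364, so N_q = e^(π×0.364)·tan²(55°) = 3.138 × 2.04 = 6.4.
N_c = (6.4 − 1)/tan20° = 14.83.
Effective surcharge at the founding depth q = γ·D_f = 20.4 × 1.6 = 32.64 kPa.
The water table coincides with the base, so in the self-weight term γ → γ' = 12.29 kN/m³.
q_ult = c·N_c·s_c + q·N_q + 0.5·γ·B·N_γ·s_γ
     = 14 × 14.835 × 1.1 + 32.64 × 6.3994 + 0.5 × 12.29 × 1.12 × 5.39 × 0.9
     = 228.45 + 208.88 + 33.387 = 470.72 kPa.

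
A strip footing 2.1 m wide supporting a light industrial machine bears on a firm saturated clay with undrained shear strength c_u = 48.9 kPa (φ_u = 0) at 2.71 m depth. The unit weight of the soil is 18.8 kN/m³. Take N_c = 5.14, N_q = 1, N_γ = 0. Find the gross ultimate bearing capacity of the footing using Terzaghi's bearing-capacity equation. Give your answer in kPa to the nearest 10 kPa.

Overburden at base level: q = 18.8 × 2.71 = 50.948 kPa.
Cohesion term c·N_c = 48.9 × 5.14 = 251.35 kPa; surcharge term q·N_q = 50.948 × 1 = 50.948 kPa.
q_ult = 251.35 + 50.948 = 302.29 kPa.

q_ult ≈ 300 kPa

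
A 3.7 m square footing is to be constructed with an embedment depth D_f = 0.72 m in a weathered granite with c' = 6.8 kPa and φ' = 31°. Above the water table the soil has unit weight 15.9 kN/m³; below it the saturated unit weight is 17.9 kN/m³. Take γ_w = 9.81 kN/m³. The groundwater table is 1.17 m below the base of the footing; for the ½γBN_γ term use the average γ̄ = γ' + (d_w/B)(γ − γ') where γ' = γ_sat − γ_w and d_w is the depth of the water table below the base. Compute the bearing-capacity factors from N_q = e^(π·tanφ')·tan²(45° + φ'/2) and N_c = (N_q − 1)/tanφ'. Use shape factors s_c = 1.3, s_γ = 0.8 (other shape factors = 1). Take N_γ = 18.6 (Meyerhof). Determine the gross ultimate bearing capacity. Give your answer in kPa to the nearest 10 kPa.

q_ult ≈ 820 kPa

tan31° = 0.6009, so N_q = e^(π×0.6009)·tan²(60.5°) = 6.604 × 3.124 = 20.63.
N_c = (20.63 − 1)/tan31° = 32.67.
Overburden at base level: q = 15.9 × 0.72 = 11.448 kPa.
The water table is 1.17 m below the base (< B = 3.7 m), so the ½γBN_γ term uses γ̄ = γ' + (d_w/B)(γ − γ') = 8.09 + (1.17/3.7)(15.9 − 8.09) = 10.56 kN/m³.
Cohesion term c·N_c·s_c = 6.8 × 32.671 × 1.3 = 288.81 kPa; surcharge term q·N_q = 11.448 × 20.631 = 236.18 kPa; self-weight term 0.5·γ·B·N_γ·s_γ = 0.5 × 10.56 × 3.7 × 18.6 × 0.8 = 290.69 kPa.
q_ult = 288.81 + 236.18 + 290.69 = 815.68 kPa.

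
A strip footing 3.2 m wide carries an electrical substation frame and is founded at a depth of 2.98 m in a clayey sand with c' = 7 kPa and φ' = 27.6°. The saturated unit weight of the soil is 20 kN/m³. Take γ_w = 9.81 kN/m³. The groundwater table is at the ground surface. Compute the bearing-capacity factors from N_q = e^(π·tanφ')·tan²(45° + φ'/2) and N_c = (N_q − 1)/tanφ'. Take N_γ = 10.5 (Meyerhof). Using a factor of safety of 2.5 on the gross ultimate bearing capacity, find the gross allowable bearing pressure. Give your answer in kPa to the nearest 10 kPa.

N_q = e^(π·tan27.6°)·tan²(58.8°) = 14.09; N_c = (N_q − 1)/tanφ' = 25.04.
With the water table at the surface the whole profile is submerged: γ' = 20 − 9.81 = 10.19 kN/m³, so q = γ'·D_f = 30.366 kPa; the same γ' applies in the ½γBN_γ term.
q_ult = c·N_c + q·N_q + 0.5·γ·B·N_γ
     = 7 × 25.037 + 30.366 × 14.089 + 0.5 × 10.19 × 3.2 × 10.5
     = 175.26 + 427.83 + 171.19 = 774.27 kPa.
q_all = 774.27 / 2.5 = 309.71 kPa.

q_all ≈ 310 kPa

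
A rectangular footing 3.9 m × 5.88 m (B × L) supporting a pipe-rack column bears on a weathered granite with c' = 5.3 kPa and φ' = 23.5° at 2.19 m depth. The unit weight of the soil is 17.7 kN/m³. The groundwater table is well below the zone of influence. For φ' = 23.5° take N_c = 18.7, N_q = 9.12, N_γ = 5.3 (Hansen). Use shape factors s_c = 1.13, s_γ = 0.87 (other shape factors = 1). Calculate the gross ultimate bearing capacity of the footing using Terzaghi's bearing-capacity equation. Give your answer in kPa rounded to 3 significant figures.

q_ult ≈ 625 kPa

Effective surcharge at the founding depth q = γ·D_f = 17.7 × 2.19 = 38.763 kPa.
q_ult = c·N_c·s_c + q·N_q + 0.5·γ·B·N_γ·s_γ
     = 5.3 × 18.7 × 1.13 + 38.763 × 9.12 + 0.5 × 17.7 × 3.9 × 5.3 × 0.87
     = 111.99 + 353.52 + 159.15 = 624.66 kPa.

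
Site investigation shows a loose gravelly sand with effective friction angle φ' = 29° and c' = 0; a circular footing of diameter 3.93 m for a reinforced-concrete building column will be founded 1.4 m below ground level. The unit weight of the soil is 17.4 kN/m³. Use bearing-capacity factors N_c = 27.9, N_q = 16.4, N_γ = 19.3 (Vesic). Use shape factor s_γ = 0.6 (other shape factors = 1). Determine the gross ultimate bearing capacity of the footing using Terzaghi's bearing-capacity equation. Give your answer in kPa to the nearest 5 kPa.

q_ult ≈ 795 kPa

q = γ·D_f = 17.4 × 1.4 = 24.36 kPa.
q·N_q = 24.36 × 16.4 = 399.5 kPa
0.5·γ·B·N_γ·s_γ = 0.5 × 17.4 × 3.93 × 19.3 × 0.6 = 395.93 kPa
q_ult = 399.5 + 395.93 = 795.44 kPa.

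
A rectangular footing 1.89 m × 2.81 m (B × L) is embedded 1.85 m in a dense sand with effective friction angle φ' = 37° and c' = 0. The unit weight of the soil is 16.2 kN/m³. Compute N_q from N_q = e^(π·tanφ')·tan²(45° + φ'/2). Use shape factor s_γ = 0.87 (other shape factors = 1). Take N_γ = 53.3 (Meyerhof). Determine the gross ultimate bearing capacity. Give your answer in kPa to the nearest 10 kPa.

tan37° = 0.7536, so N_q = e^(π×0.7536)·tan²(63.5°) = 10.669 × 4.023 = 42.92.
Effective surcharge at the founding depth q = γ·D_f = 16.2 × 1.85 = 29.97 kPa.
q_ult = q·N_q + 0.5·γ·B·N_γ·s_γ
     = 29.97 × 42.92 + 0.5 × 16.2 × 1.89 × 53.3 × 0.87
     = 1286.3 + 709.89 = 1996.2 kPa.

q_ult ≈ 2000 kPa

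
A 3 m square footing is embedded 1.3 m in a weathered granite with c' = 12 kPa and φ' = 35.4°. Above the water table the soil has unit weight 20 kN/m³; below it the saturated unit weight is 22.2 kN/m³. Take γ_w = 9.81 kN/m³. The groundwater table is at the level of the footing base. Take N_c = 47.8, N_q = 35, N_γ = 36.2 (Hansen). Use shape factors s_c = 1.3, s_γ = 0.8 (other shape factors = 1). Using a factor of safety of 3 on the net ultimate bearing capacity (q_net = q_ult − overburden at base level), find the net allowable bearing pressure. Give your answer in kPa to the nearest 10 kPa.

q = γ·D_f = 20 × 1.3 = 26 kPa.
For the ½γBN_γ term take γ' = 22.2 − 9.81 = 12.39 kN/m³ (soil below base is submerged).
c·N_c·s_c = 12 × 47.8 × 1.3 = 745.68 kPa
q·N_q = 26 × 35 = 910 kPa
0.5·γ·B·N_γ·s_γ = 0.5 × 12.39 × 3 × 36.2 × 0.8 = 538.22 kPa
q_ult = 745.68 + 910 + 538.22 = 2193.9 kPa.
q_net = 2193.9 − 26 = 2167.9 kPa.
q_all(net) = 2167.9 / 3 = 722.63 kPa.

q_all(net) ≈ 720 kPa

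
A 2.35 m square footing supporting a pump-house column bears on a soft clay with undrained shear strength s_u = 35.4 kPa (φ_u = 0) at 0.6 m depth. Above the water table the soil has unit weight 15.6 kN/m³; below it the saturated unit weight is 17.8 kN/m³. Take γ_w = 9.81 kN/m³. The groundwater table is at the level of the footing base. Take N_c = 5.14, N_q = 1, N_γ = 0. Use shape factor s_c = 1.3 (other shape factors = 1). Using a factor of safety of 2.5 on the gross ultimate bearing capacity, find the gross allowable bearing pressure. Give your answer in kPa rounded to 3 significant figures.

Overburden at base level: q = 15.6 × 0.6 = 9.36 kPa.
Cohesion term c·N_c·s_c = 35.4 × 5.14 × 1.3 = 236.54 kPa; surcharge term q·N_q = 9.36 × 1 = 9.36 kPa.
q_ult = 236.54 + 9.36 = 245.9 kPa.
q_all = 245.9 / 2.5 = 98.361 kPa.

q_all ≈ 98.4 kPa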